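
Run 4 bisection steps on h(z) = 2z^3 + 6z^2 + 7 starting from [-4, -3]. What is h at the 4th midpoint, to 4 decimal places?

0.1421

h(-3.5) = -5.25 < 0, so the root lies in [-3.5, -3]
h(-3.25) = 1.71875 > 0, so the root lies in [-3.5, -3.25]
h(-3.375) = -1.542969 < 0, so the root lies in [-3.375, -3.25]
h(-3.3125) = 0.1421 > 0, so the root lies in [-3.375, -3.3125]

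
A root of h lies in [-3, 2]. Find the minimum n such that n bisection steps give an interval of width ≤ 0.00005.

Width after n steps is 5/2^n. Need 2^n ≥ 5/0.00005 = 100000.
2^16 = 65536 < 100000 ≤ 2^17 = 131072, so n = 17.

17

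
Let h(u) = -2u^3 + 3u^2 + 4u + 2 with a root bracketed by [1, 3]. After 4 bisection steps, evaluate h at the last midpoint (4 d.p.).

1.6289

m = 2, h(m) = 6 (+); new bracket [2, 3]
m = 2.5, h(m) = -0.5 (−); new bracket [2, 2.5]
m = 2.25, h(m) = 3.40625 (+); new bracket [2.25, 2.5]
m = 2.375, h(m) = 1.6289 (+); new bracket [2.375, 2.5]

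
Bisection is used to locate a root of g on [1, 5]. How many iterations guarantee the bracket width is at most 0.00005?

17

Width after n steps is 4/2^n. Need 2^n ≥ 4/0.00005 = 80000.
2^16 = 65536 < 80000 ≤ 2^17 = 131072, so n = 17.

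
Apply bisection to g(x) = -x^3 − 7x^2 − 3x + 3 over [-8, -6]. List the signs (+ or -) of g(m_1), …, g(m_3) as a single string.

++-

g(-7) = 24 > 0, so the root lies in [-7, -6]
g(-6.5) = 1.375 > 0, so the root lies in [-6.5, -6]
g(-6.25) = -7.546875 < 0, so the root lies in [-6.5, -6.25]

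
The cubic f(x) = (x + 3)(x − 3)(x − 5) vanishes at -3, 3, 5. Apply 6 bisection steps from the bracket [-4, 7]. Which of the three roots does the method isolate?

m = 1.5, f(m) = 23.625 (+); new bracket [-4, 1.5]
m = -1.25, f(m) = 46.484375 (+); new bracket [-4, -1.25]
m = -2.625, f(m) = 16.083984 (+); new bracket [-4, -2.625]
m = -3.3125, f(m) = -16.3977 (−); new bracket [-3.3125, -2.625]
m = -2.96875, f(m) = 1.4864 (+); new bracket [-3.3125, -2.96875]
m = -3.140625, f(m) = -7.0296 (−); new bracket [-3.140625, -2.96875]

-3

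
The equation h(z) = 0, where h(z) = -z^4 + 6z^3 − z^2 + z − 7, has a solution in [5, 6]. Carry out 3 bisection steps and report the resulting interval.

z = 5.5 gives h = 51.4375, positive; keep [5.5, 6]
z = 5.75 gives h = 13.214844, positive; keep [5.75, 6]
z = 5.875 gives h = -10.293213, negative; keep [5.75, 5.875]

[5.75, 5.875]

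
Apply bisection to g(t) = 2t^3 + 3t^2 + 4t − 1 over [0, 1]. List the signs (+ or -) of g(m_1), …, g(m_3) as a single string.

++-

midpoint 0.5: g = 2 > 0 → [0, 0.5]
midpoint 0.25: g = 0.21875 > 0 → [0, 0.25]
midpoint 0.125: g = -0.449219 < 0 → [0.125, 0.25]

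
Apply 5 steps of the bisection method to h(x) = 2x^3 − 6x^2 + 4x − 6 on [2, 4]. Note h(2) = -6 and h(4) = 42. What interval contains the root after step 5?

[2.625, 2.6875]

m = 3, h(m) = 6 (+); new bracket [2, 3]
m = 2.5, h(m) = -2.25 (−); new bracket [2.5, 3]
m = 2.75, h(m) = 1.21875 (+); new bracket [2.5, 2.75]
m = 2.625, h(m) = -0.668 (−); new bracket [2.625, 2.75]
m = 2.6875, h(m) = 0.2358 (+); new bracket [2.625, 2.6875]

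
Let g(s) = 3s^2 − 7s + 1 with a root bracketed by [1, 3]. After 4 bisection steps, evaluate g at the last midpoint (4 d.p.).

m = 2, g(m) = -1 (−); new bracket [2, 3]
m = 2.5, g(m) = 2.25 (+); new bracket [2, 2.5]
m = 2.25, g(m) = 0.4375 (+); new bracket [2, 2.25]
m = 2.125, g(m) = -0.3281 (−); new bracket [2.125, 2.25]

-0.3281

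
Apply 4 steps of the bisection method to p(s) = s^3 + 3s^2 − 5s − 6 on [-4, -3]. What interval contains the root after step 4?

[-3.9375, -3.875]

p(-3.5) = 5.375 > 0, so the root lies in [-4, -3.5]
p(-3.75) = 2.203125 > 0, so the root lies in [-4, -3.75]
p(-3.875) = 0.236328 > 0, so the root lies in [-4, -3.875]
p(-3.9375) = -0.8474 < 0, so the root lies in [-3.9375, -3.875]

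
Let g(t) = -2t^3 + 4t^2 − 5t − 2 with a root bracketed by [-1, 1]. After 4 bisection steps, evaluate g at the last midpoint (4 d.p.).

m = 0, g(m) = -2 (−); new bracket [-1, 0]
m = -0.5, g(m) = 1.75 (+); new bracket [-0.5, 0]
m = -0.25, g(m) = -0.46875 (−); new bracket [-0.5, -0.25]
m = -0.375, g(m) = 0.543 (+); new bracket [-0.375, -0.25]

0.5430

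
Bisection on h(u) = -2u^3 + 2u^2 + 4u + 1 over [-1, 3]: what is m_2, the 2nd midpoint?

midpoint 1: h = 5 > 0 → [1, 3]
midpoint 2: h = 1 > 0 → [2, 3]

2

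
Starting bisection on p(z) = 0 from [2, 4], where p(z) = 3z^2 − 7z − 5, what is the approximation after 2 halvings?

midpoint 3: p = 1 > 0 → [2, 3]
midpoint 2.5: p = -3.75 < 0 → [2.5, 3]

2.5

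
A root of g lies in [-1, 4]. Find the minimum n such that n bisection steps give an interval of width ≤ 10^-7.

Width after n steps is 5/2^n. Need 2^n ≥ 5/10^-7 = 50000000.
2^25 = 33554432 < 50000000 ≤ 2^26 = 67108864, so n = 26.

26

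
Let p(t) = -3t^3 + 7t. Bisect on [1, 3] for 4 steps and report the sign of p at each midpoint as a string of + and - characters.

midpoint 2: p = -10 < 0 → [1, 2]
midpoint 1.5: p = 0.375 > 0 → [1.5, 2]
midpoint 1.75: p = -3.828125 < 0 → [1.5, 1.75]
midpoint 1.625: p = -1.498 < 0 → [1.5, 1.625]

-+--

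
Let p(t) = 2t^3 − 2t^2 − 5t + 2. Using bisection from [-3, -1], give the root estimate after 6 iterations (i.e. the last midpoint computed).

midpoint -2: p = -12 < 0 → [-2, -1]
midpoint -1.5: p = -1.75 < 0 → [-1.5, -1]
midpoint -1.25: p = 1.21875 > 0 → [-1.5, -1.25]
midpoint -1.375: p = -0.1055 < 0 → [-1.375, -1.25]
midpoint -1.3125: p = 0.5952 > 0 → [-1.375, -1.3125]
midpoint -1.34375: p = 0.2547 > 0 → [-1.375, -1.34375]

-1.34375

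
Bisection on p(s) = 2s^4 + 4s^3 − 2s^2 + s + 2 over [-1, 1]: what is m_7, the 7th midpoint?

midpoint 0: p = 2 > 0 → [-1, 0]
midpoint -0.5: p = 0.625 > 0 → [-1, -0.5]
midpoint -0.75: p = -0.929688 < 0 → [-0.75, -0.5]
midpoint -0.625: p = -0.0776 < 0 → [-0.625, -0.5]
midpoint -0.5625: p = 0.293 > 0 → [-0.625, -0.5625]
midpoint -0.59375: p = 0.1125 > 0 → [-0.625, -0.59375]
midpoint -0.609375: p = 0.0186 > 0 → [-0.625, -0.609375]

-0.609375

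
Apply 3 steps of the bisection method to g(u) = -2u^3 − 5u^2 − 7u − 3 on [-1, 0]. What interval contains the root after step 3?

[-0.75, -0.625]

m = -0.5, g(m) = -0.5 (−); new bracket [-1, -0.5]
m = -0.75, g(m) = 0.28125 (+); new bracket [-0.75, -0.5]
m = -0.625, g(m) = -0.089844 (−); new bracket [-0.75, -0.625]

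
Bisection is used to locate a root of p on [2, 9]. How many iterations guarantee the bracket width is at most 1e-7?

27

Width after n steps is 7/2^n. Need 2^n ≥ 7/1e-7 = 70000000.
2^26 = 67108864 < 70000000 ≤ 2^27 = 134217728, so n = 27.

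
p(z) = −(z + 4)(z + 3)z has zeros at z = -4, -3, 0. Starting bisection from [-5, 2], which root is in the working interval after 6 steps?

m = -1.5, p(m) = 5.625 (+); new bracket [-1.5, 2]
m = 0.25, p(m) = -3.453125 (−); new bracket [-1.5, 0.25]
m = -0.625, p(m) = 5.009766 (+); new bracket [-0.625, 0.25]
m = -0.1875, p(m) = 2.0105 (+); new bracket [-0.1875, 0.25]
m = 0.03125, p(m) = -0.3819 (−); new bracket [-0.1875, 0.03125]
m = -0.078125, p(m) = 0.8953 (+); new bracket [-0.078125, 0.03125]

0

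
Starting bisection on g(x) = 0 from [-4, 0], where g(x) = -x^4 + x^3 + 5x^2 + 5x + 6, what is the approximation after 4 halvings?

midpoint -2: g = -8 < 0 → [-2, 0]
midpoint -1: g = 4 > 0 → [-2, -1]
midpoint -1.5: g = 1.3125 > 0 → [-2, -1.5]
midpoint -1.75: g = -2.1758 < 0 → [-1.75, -1.5]

-1.75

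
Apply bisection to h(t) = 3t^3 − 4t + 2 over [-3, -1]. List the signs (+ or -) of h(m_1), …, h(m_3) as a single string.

m = -2, h(m) = -14 (−); new bracket [-2, -1]
m = -1.5, h(m) = -2.125 (−); new bracket [-1.5, -1]
m = -1.25, h(m) = 1.140625 (+); new bracket [-1.5, -1.25]

--+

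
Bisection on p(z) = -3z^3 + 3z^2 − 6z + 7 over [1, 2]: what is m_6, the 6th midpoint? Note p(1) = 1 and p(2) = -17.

1.109375

m = 1.5, p(m) = -5.375 (−); new bracket [1, 1.5]
m = 1.25, p(m) = -1.671875 (−); new bracket [1, 1.25]
m = 1.125, p(m) = -0.224609 (−); new bracket [1, 1.125]
m = 1.0625, p(m) = 0.4133 (+); new bracket [1.0625, 1.125]
m = 1.09375, p(m) = 0.101 (+); new bracket [1.09375, 1.125]
m = 1.109375, p(m) = -0.0601 (−); new bracket [1.09375, 1.109375]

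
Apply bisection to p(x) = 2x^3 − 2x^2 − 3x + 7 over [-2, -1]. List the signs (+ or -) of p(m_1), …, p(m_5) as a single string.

p(-1.5) = 0.25 > 0, so the root lies in [-2, -1.5]
p(-1.75) = -4.59375 < 0, so the root lies in [-1.75, -1.5]
p(-1.625) = -1.988281 < 0, so the root lies in [-1.625, -1.5]
p(-1.5625) = -0.8247 < 0, so the root lies in [-1.5625, -1.5]
p(-1.53125) = -0.2764 < 0, so the root lies in [-1.53125, -1.5]

+----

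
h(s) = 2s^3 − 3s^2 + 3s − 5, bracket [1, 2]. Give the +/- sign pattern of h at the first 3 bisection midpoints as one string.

-++

m = 1.5, h(m) = -0.5 (−); new bracket [1.5, 2]
m = 1.75, h(m) = 1.78125 (+); new bracket [1.5, 1.75]
m = 1.625, h(m) = 0.535156 (+); new bracket [1.5, 1.625]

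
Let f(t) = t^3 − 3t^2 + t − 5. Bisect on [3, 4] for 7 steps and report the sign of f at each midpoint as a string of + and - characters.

f(3.5) = 4.625 > 0, so the root lies in [3, 3.5]
f(3.25) = 0.890625 > 0, so the root lies in [3, 3.25]
f(3.125) = -0.654297 < 0, so the root lies in [3.125, 3.25]
f(3.1875) = 0.0925 > 0, so the root lies in [3.125, 3.1875]
f(3.15625) = -0.2872 < 0, so the root lies in [3.15625, 3.1875]
f(3.171875) = -0.0989 < 0, so the root lies in [3.171875, 3.1875]
f(3.1796875) = -0.0036 < 0, so the root lies in [3.1796875, 3.1875]

++-+---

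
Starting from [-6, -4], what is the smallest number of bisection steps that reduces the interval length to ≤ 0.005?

Width after n steps is 2/2^n. Need 2^n ≥ 2/0.005 = 400.
2^8 = 256 < 400 ≤ 2^9 = 512, so n = 9.

9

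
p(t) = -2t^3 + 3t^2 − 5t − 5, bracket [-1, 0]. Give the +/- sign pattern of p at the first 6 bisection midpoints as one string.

m = -0.5, p(m) = -1.5 (−); new bracket [-1, -0.5]
m = -0.75, p(m) = 1.28125 (+); new bracket [-0.75, -0.5]
m = -0.625, p(m) = -0.214844 (−); new bracket [-0.75, -0.625]
m = -0.6875, p(m) = 0.5054 (+); new bracket [-0.6875, -0.625]
m = -0.65625, p(m) = 0.1385 (+); new bracket [-0.65625, -0.625]
m = -0.640625, p(m) = -0.0398 (−); new bracket [-0.65625, -0.640625]

-+-++-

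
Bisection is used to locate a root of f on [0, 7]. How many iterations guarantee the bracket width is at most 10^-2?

Width after n steps is 7/2^n. Need 2^n ≥ 7/10^-2 = 700.
2^9 = 512 < 700 ≤ 2^10 = 1024, so n = 10.

10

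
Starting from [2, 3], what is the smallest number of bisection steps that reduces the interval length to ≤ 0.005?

Width after n steps is 1/2^n. Need 2^n ≥ 1/0.005 = 200.
2^7 = 128 < 200 ≤ 2^8 = 256, so n = 8.

8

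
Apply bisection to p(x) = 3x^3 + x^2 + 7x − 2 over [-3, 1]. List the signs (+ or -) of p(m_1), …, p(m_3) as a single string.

midpoint -1: p = -11 < 0 → [-1, 1]
midpoint 0: p = -2 < 0 → [0, 1]
midpoint 0.5: p = 2.125 > 0 → [0, 0.5]

--+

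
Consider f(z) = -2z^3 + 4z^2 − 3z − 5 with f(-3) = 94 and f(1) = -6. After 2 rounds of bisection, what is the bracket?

midpoint -1: f = 4 > 0 → [-1, 1]
midpoint 0: f = -5 < 0 → [-1, 0]

[-1, 0]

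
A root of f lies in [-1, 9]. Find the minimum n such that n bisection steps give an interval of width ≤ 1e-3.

Width after n steps is 10/2^n. Need 2^n ≥ 10/1e-3 = 10000.
2^13 = 8192 < 10000 ≤ 2^14 = 16384, so n = 14.

14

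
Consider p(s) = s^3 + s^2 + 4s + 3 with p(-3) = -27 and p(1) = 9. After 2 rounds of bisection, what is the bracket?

[-1, 0]

s = -1 gives p = -1, negative; keep [-1, 1]
s = 0 gives p = 3, positive; keep [-1, 0]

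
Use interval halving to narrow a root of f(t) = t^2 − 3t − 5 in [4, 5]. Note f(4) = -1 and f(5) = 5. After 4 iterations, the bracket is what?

midpoint 4.5: f = 1.75 > 0 → [4, 4.5]
midpoint 4.25: f = 0.3125 > 0 → [4, 4.25]
midpoint 4.125: f = -0.359375 < 0 → [4.125, 4.25]
midpoint 4.1875: f = -0.0273 < 0 → [4.1875, 4.25]

[4.1875, 4.25]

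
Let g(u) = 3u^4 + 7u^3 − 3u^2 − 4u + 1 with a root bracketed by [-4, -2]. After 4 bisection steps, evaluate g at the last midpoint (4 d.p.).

u = -3 gives g = 40, positive; keep [-3, -2]
u = -2.5 gives g = 0.0625, positive; keep [-2.5, -2]
u = -2.25 gives g = -8.035156, negative; keep [-2.5, -2.25]
u = -2.375 gives g = -4.7473, negative; keep [-2.5, -2.375]

-4.7473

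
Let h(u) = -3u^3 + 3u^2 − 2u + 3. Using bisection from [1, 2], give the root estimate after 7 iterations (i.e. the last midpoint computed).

1.1640625

u = 1.5 gives h = -3.375, negative; keep [1, 1.5]
u = 1.25 gives h = -0.671875, negative; keep [1, 1.25]
u = 1.125 gives h = 0.275391, positive; keep [1.125, 1.25]
u = 1.1875 gives h = -0.1682, negative; keep [1.125, 1.1875]
u = 1.15625 gives h = 0.0608, positive; keep [1.15625, 1.1875]
u = 1.171875 gives h = -0.0519, negative; keep [1.15625, 1.171875]
u = 1.1640625 gives h = 0.0049, positive; keep [1.1640625, 1.171875]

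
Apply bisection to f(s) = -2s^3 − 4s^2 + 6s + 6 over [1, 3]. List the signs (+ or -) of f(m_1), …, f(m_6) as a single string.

midpoint 2: f = -14 < 0 → [1, 2]
midpoint 1.5: f = -0.75 < 0 → [1, 1.5]
midpoint 1.25: f = 3.34375 > 0 → [1.25, 1.5]
midpoint 1.375: f = 1.4883 > 0 → [1.375, 1.5]
midpoint 1.4375: f = 0.4185 > 0 → [1.4375, 1.5]
midpoint 1.46875: f = -0.1533 < 0 → [1.4375, 1.46875]

--+++-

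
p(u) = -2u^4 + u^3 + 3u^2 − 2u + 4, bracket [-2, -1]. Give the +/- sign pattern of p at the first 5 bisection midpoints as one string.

p(-1.5) = 0.25 > 0, so the root lies in [-2, -1.5]
p(-1.75) = -7.429688 < 0, so the root lies in [-1.75, -1.5]
p(-1.625) = -3.064941 < 0, so the root lies in [-1.625, -1.5]
p(-1.5625) = -1.2864 < 0, so the root lies in [-1.5625, -1.5]
p(-1.53125) = -0.4892 < 0, so the root lies in [-1.53125, -1.5]

+----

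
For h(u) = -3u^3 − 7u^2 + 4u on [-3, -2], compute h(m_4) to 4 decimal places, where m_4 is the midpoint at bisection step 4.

0.1208

u = -2.5 gives h = -6.875, negative; keep [-3, -2.5]
u = -2.75 gives h = -1.546875, negative; keep [-3, -2.75]
u = -2.875 gives h = 1.931641, positive; keep [-2.875, -2.75]
u = -2.8125 gives h = 0.1208, positive; keep [-2.8125, -2.75]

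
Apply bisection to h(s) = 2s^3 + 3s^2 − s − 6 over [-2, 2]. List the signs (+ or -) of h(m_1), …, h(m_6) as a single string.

--++-+

midpoint 0: h = -6 < 0 → [0, 2]
midpoint 1: h = -2 < 0 → [1, 2]
midpoint 1.5: h = 6 > 0 → [1, 1.5]
midpoint 1.25: h = 1.3438 > 0 → [1, 1.25]
midpoint 1.125: h = -0.4805 < 0 → [1.125, 1.25]
midpoint 1.1875: h = 0.3921 > 0 → [1.125, 1.1875]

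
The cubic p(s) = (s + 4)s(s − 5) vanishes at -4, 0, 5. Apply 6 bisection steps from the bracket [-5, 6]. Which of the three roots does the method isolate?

m = 0.5, p(m) = -10.125 (−); new bracket [0.5, 6]
m = 3.25, p(m) = -41.234375 (−); new bracket [3.25, 6]
m = 4.625, p(m) = -14.958984 (−); new bracket [4.625, 6]
m = 5.3125, p(m) = 15.4602 (+); new bracket [4.625, 5.3125]
m = 4.96875, p(m) = -1.3926 (−); new bracket [4.96875, 5.3125]
m = 5.140625, p(m) = 6.6078 (+); new bracket [4.96875, 5.140625]

5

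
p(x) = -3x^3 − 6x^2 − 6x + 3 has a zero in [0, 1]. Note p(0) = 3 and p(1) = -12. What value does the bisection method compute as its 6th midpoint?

0.359375

midpoint 0.5: p = -1.875 < 0 → [0, 0.5]
midpoint 0.25: p = 1.078125 > 0 → [0.25, 0.5]
midpoint 0.375: p = -0.251953 < 0 → [0.25, 0.375]
midpoint 0.3125: p = 0.4475 > 0 → [0.3125, 0.375]
midpoint 0.34375: p = 0.1067 > 0 → [0.34375, 0.375]
midpoint 0.359375: p = -0.0704 < 0 → [0.34375, 0.359375]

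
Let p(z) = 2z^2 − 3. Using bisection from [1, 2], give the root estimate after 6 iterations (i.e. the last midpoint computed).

1.234375

m = 1.5, p(m) = 1.5 (+); new bracket [1, 1.5]
m = 1.25, p(m) = 0.125 (+); new bracket [1, 1.25]
m = 1.125, p(m) = -0.46875 (−); new bracket [1.125, 1.25]
m = 1.1875, p(m) = -0.1797 (−); new bracket [1.1875, 1.25]
m = 1.21875, p(m) = -0.0293 (−); new bracket [1.21875, 1.25]
m = 1.234375, p(m) = 0.0474 (+); new bracket [1.21875, 1.234375]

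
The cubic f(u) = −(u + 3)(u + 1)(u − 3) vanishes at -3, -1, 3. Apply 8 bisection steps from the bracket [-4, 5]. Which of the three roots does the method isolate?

f(0.5) = 13.125 > 0, so the root lies in [0.5, 5]
f(2.75) = 5.390625 > 0, so the root lies in [2.75, 5]
f(3.875) = -29.326172 < 0, so the root lies in [2.75, 3.875]
f(3.3125) = -8.5071 < 0, so the root lies in [2.75, 3.3125]
f(3.03125) = -0.7598 < 0, so the root lies in [2.75, 3.03125]
f(2.890625) = 2.5067 > 0, so the root lies in [2.890625, 3.03125]
f(2.9609375) = 0.9223 > 0, so the root lies in [2.9609375, 3.03125]
f(2.99609375) = 0.0936 > 0, so the root lies in [2.99609375, 3.03125]

3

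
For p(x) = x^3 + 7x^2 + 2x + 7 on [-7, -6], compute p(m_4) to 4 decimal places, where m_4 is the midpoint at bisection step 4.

2.0769

m = -6.5, p(m) = 15.125 (+); new bracket [-7, -6.5]
m = -6.75, p(m) = 4.890625 (+); new bracket [-7, -6.75]
m = -6.875, p(m) = -0.841797 (−); new bracket [-6.875, -6.75]
m = -6.8125, p(m) = 2.0769 (+); new bracket [-6.875, -6.8125]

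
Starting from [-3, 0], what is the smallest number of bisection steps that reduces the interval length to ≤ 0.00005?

Width after n steps is 3/2^n. Need 2^n ≥ 3/0.00005 = 60000.
2^15 = 32768 < 60000 ≤ 2^16 = 65536, so n = 16.

16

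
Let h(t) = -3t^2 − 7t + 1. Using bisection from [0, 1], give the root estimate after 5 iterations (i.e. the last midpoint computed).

0.15625

midpoint 0.5: h = -3.25 < 0 → [0, 0.5]
midpoint 0.25: h = -0.9375 < 0 → [0, 0.25]
midpoint 0.125: h = 0.078125 > 0 → [0.125, 0.25]
midpoint 0.1875: h = -0.418 < 0 → [0.125, 0.1875]
midpoint 0.15625: h = -0.167 < 0 → [0.125, 0.15625]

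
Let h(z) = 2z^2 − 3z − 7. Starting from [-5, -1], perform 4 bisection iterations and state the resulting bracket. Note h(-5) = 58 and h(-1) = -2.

[-1.5, -1.25]

m = -3, h(m) = 20 (+); new bracket [-3, -1]
m = -2, h(m) = 7 (+); new bracket [-2, -1]
m = -1.5, h(m) = 2 (+); new bracket [-1.5, -1]
m = -1.25, h(m) = -0.125 (−); new bracket [-1.5, -1.25]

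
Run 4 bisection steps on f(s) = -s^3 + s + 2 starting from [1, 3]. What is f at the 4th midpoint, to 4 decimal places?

-0.6660

m = 2, f(m) = -4 (−); new bracket [1, 2]
m = 1.5, f(m) = 0.125 (+); new bracket [1.5, 2]
m = 1.75, f(m) = -1.609375 (−); new bracket [1.5, 1.75]
m = 1.625, f(m) = -0.666 (−); new bracket [1.5, 1.625]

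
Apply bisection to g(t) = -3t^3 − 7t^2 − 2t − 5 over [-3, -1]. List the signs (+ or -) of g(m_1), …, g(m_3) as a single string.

g(-2) = -5 < 0, so the root lies in [-3, -2]
g(-2.5) = 3.125 > 0, so the root lies in [-2.5, -2]
g(-2.25) = -1.765625 < 0, so the root lies in [-2.5, -2.25]

-+-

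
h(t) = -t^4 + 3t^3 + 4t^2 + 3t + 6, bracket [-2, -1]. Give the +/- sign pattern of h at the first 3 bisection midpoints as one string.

-+-

m = -1.5, h(m) = -4.6875 (−); new bracket [-1.5, -1]
m = -1.25, h(m) = 0.199219 (+); new bracket [-1.5, -1.25]
m = -1.375, h(m) = -1.935791 (−); new bracket [-1.375, -1.25]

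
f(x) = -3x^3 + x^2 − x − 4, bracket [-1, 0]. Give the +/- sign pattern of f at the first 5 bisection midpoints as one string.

---+-

f(-0.5) = -2.875 < 0, so the root lies in [-1, -0.5]
f(-0.75) = -1.421875 < 0, so the root lies in [-1, -0.75]
f(-0.875) = -0.349609 < 0, so the root lies in [-1, -0.875]
f(-0.9375) = 0.2883 > 0, so the root lies in [-0.9375, -0.875]
f(-0.90625) = -0.0396 < 0, so the root lies in [-0.9375, -0.90625]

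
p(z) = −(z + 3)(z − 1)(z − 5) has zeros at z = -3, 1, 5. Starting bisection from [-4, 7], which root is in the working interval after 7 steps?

5

z = 1.5 gives p = 7.875, positive; keep [1.5, 7]
z = 4.25 gives p = 17.671875, positive; keep [4.25, 7]
z = 5.625 gives p = -24.931641, negative; keep [4.25, 5.625]
z = 4.9375 gives p = 1.9534, positive; keep [4.9375, 5.625]
z = 5.28125 gives p = -9.9715, negative; keep [4.9375, 5.28125]
z = 5.109375 gives p = -3.6449, negative; keep [4.9375, 5.109375]
z = 5.0234375 gives p = -0.7566, negative; keep [4.9375, 5.0234375]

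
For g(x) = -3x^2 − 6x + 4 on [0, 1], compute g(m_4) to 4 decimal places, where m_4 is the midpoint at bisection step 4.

x = 0.5 gives g = 0.25, positive; keep [0.5, 1]
x = 0.75 gives g = -2.1875, negative; keep [0.5, 0.75]
x = 0.625 gives g = -0.921875, negative; keep [0.5, 0.625]
x = 0.5625 gives g = -0.3242, negative; keep [0.5, 0.5625]

-0.3242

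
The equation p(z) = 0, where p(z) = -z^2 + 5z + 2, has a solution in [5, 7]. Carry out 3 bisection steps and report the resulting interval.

z = 6 gives p = -4, negative; keep [5, 6]
z = 5.5 gives p = -0.75, negative; keep [5, 5.5]
z = 5.25 gives p = 0.6875, positive; keep [5.25, 5.5]

[5.25, 5.5]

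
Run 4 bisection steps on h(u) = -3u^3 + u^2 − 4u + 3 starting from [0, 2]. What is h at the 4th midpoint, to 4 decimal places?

0.1582

midpoint 1: h = -3 < 0 → [0, 1]
midpoint 0.5: h = 0.875 > 0 → [0.5, 1]
midpoint 0.75: h = -0.703125 < 0 → [0.5, 0.75]
midpoint 0.625: h = 0.1582 > 0 → [0.625, 0.75]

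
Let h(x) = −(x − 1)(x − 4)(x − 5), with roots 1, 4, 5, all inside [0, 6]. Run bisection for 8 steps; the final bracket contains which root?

1

h(3) = -4 < 0, so the root lies in [0, 3]
h(1.5) = -4.375 < 0, so the root lies in [0, 1.5]
h(0.75) = 3.453125 > 0, so the root lies in [0.75, 1.5]
h(1.125) = -1.3926 < 0, so the root lies in [0.75, 1.125]
h(0.9375) = 0.7776 > 0, so the root lies in [0.9375, 1.125]
h(1.03125) = -0.3682 < 0, so the root lies in [0.9375, 1.03125]
h(0.984375) = 0.1892 > 0, so the root lies in [0.984375, 1.03125]
h(1.0078125) = -0.0933 < 0, so the root lies in [0.984375, 1.0078125]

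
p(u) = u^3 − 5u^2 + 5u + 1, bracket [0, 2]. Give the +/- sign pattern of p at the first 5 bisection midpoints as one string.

midpoint 1: p = 2 > 0 → [1, 2]
midpoint 1.5: p = 0.625 > 0 → [1.5, 2]
midpoint 1.75: p = -0.203125 < 0 → [1.5, 1.75]
midpoint 1.625: p = 0.2129 > 0 → [1.625, 1.75]
midpoint 1.6875: p = 0.0046 > 0 → [1.6875, 1.75]

++-++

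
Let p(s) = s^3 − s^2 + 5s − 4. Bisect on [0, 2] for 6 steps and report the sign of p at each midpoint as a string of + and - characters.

midpoint 1: p = 1 > 0 → [0, 1]
midpoint 0.5: p = -1.625 < 0 → [0.5, 1]
midpoint 0.75: p = -0.390625 < 0 → [0.75, 1]
midpoint 0.875: p = 0.2793 > 0 → [0.75, 0.875]
midpoint 0.8125: p = -0.0613 < 0 → [0.8125, 0.875]
midpoint 0.84375: p = 0.1075 > 0 → [0.8125, 0.84375]

+--+-+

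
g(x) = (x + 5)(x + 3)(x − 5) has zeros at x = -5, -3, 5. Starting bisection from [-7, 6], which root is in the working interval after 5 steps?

5

x = -0.5 gives g = -61.875, negative; keep [-0.5, 6]
x = 2.75 gives g = -100.265625, negative; keep [2.75, 6]
x = 4.375 gives g = -43.212891, negative; keep [4.375, 6]
x = 5.1875 gives g = 15.6394, positive; keep [4.375, 5.1875]
x = 4.78125 gives g = -16.6491, negative; keep [4.78125, 5.1875]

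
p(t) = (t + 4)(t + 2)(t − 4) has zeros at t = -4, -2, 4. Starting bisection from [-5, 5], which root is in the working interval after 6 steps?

4

midpoint 0: p = -32 < 0 → [0, 5]
midpoint 2.5: p = -43.875 < 0 → [2.5, 5]
midpoint 3.75: p = -11.140625 < 0 → [3.75, 5]
midpoint 4.375: p = 20.0215 > 0 → [3.75, 4.375]
midpoint 4.0625: p = 3.0549 > 0 → [3.75, 4.0625]
midpoint 3.90625: p = -4.3778 < 0 → [3.90625, 4.0625]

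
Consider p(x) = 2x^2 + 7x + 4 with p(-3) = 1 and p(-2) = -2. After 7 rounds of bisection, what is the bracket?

p(-2.5) = -1 < 0, so the root lies in [-3, -2.5]
p(-2.75) = -0.125 < 0, so the root lies in [-3, -2.75]
p(-2.875) = 0.40625 > 0, so the root lies in [-2.875, -2.75]
p(-2.8125) = 0.1328 > 0, so the root lies in [-2.8125, -2.75]
p(-2.78125) = 0.002 > 0, so the root lies in [-2.78125, -2.75]
p(-2.765625) = -0.062 < 0, so the root lies in [-2.78125, -2.765625]
p(-2.7734375) = -0.0302 < 0, so the root lies in [-2.78125, -2.7734375]

[-2.78125, -2.7734375]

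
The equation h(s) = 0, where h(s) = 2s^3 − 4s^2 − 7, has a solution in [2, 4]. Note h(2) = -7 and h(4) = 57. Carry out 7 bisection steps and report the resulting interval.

[2.53125, 2.546875]

midpoint 3: h = 11 > 0 → [2, 3]
midpoint 2.5: h = -0.75 < 0 → [2.5, 3]
midpoint 2.75: h = 4.34375 > 0 → [2.5, 2.75]
midpoint 2.625: h = 1.6133 > 0 → [2.5, 2.625]
midpoint 2.5625: h = 0.3872 > 0 → [2.5, 2.5625]
midpoint 2.53125: h = -0.1923 < 0 → [2.53125, 2.5625]
midpoint 2.546875: h = 0.0947 > 0 → [2.53125, 2.546875]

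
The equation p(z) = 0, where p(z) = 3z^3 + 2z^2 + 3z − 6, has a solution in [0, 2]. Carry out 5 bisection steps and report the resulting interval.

[0.8125, 0.875]

midpoint 1: p = 2 > 0 → [0, 1]
midpoint 0.5: p = -3.625 < 0 → [0.5, 1]
midpoint 0.75: p = -1.359375 < 0 → [0.75, 1]
midpoint 0.875: p = 0.166 > 0 → [0.75, 0.875]
midpoint 0.8125: p = -0.6331 < 0 → [0.8125, 0.875]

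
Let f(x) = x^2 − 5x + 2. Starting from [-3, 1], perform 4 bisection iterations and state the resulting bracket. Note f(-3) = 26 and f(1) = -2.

midpoint -1: f = 8 > 0 → [-1, 1]
midpoint 0: f = 2 > 0 → [0, 1]
midpoint 0.5: f = -0.25 < 0 → [0, 0.5]
midpoint 0.25: f = 0.8125 > 0 → [0.25, 0.5]

[0.25, 0.5]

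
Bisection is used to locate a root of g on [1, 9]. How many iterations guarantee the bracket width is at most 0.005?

11

Width after n steps is 8/2^n. Need 2^n ≥ 8/0.005 = 1600.
2^10 = 1024 < 1600 ≤ 2^11 = 2048, so n = 11.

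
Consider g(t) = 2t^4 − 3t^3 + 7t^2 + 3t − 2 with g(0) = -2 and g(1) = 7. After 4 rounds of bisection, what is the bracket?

[0.375, 0.4375]

t = 0.5 gives g = 1, positive; keep [0, 0.5]
t = 0.25 gives g = -0.851562, negative; keep [0.25, 0.5]
t = 0.375 gives g = -0.009277, negative; keep [0.375, 0.5]
t = 0.4375 gives g = 0.4744, positive; keep [0.375, 0.4375]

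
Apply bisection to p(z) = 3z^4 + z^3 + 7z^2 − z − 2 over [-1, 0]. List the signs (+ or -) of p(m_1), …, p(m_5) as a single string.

+---+

p(-0.5) = 0.3125 > 0, so the root lies in [-0.5, 0]
p(-0.25) = -1.316406 < 0, so the root lies in [-0.5, -0.25]
p(-0.375) = -0.634033 < 0, so the root lies in [-0.5, -0.375]
p(-0.4375) = -0.1965 < 0, so the root lies in [-0.5, -0.4375]
p(-0.46875) = 0.0487 > 0, so the root lies in [-0.46875, -0.4375]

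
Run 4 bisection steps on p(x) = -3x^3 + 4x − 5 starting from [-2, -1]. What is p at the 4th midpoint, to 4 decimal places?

0.1941

p(-1.5) = -0.875 < 0, so the root lies in [-2, -1.5]
p(-1.75) = 4.078125 > 0, so the root lies in [-1.75, -1.5]
p(-1.625) = 1.373047 > 0, so the root lies in [-1.625, -1.5]
p(-1.5625) = 0.1941 > 0, so the root lies in [-1.5625, -1.5]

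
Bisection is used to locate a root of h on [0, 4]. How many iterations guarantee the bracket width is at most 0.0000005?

23

Width after n steps is 4/2^n. Need 2^n ≥ 4/0.0000005 = 8000000.
2^22 = 4194304 < 8000000 ≤ 2^23 = 8388608, so n = 23.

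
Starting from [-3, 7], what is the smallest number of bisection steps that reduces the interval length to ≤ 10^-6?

Width after n steps is 10/2^n. Need 2^n ≥ 10/10^-6 = 10000000.
2^23 = 8388608 < 10000000 ≤ 2^24 = 16777216, so n = 24.

24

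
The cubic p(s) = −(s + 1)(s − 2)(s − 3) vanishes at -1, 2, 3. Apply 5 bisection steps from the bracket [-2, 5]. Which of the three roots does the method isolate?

-1

s = 1.5 gives p = -1.875, negative; keep [-2, 1.5]
s = -0.25 gives p = -5.484375, negative; keep [-2, -0.25]
s = -1.125 gives p = 1.611328, positive; keep [-1.125, -0.25]
s = -0.6875 gives p = -3.0969, negative; keep [-1.125, -0.6875]
s = -0.90625 gives p = -1.0643, negative; keep [-1.125, -0.90625]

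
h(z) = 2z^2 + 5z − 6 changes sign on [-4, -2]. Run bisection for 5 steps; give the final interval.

[-3.4375, -3.375]

m = -3, h(m) = -3 (−); new bracket [-4, -3]
m = -3.5, h(m) = 1 (+); new bracket [-3.5, -3]
m = -3.25, h(m) = -1.125 (−); new bracket [-3.5, -3.25]
m = -3.375, h(m) = -0.0938 (−); new bracket [-3.5, -3.375]
m = -3.4375, h(m) = 0.4453 (+); new bracket [-3.4375, -3.375]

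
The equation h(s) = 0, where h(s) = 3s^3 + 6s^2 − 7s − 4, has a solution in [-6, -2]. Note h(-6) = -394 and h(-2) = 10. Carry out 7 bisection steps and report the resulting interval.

midpoint -4: h = -72 < 0 → [-4, -2]
midpoint -3: h = -10 < 0 → [-3, -2]
midpoint -2.5: h = 4.125 > 0 → [-3, -2.5]
midpoint -2.75: h = -1.7656 < 0 → [-2.75, -2.5]
midpoint -2.625: h = 1.4551 > 0 → [-2.75, -2.625]
midpoint -2.6875: h = -0.0842 < 0 → [-2.6875, -2.625]
midpoint -2.65625: h = 0.7029 > 0 → [-2.6875, -2.65625]

[-2.6875, -2.65625]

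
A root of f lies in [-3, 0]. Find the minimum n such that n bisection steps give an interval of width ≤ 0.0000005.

23

Width after n steps is 3/2^n. Need 2^n ≥ 3/0.0000005 = 6000000.
2^22 = 4194304 < 6000000 ≤ 2^23 = 8388608, so n = 23.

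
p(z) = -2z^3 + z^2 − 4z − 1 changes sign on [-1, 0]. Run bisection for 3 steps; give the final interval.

[-0.25, -0.125]

z = -0.5 gives p = 1.5, positive; keep [-0.5, 0]
z = -0.25 gives p = 0.09375, positive; keep [-0.25, 0]
z = -0.125 gives p = -0.480469, negative; keep [-0.25, -0.125]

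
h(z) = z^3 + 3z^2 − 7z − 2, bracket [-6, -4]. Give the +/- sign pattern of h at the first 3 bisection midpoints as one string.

--+

midpoint -5: h = -17 < 0 → [-5, -4]
midpoint -4.5: h = -0.875 < 0 → [-4.5, -4]
midpoint -4.25: h = 5.171875 > 0 → [-4.5, -4.25]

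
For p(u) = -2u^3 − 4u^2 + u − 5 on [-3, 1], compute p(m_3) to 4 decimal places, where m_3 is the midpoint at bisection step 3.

-1.2500

m = -1, p(m) = -8 (−); new bracket [-3, -1]
m = -2, p(m) = -7 (−); new bracket [-3, -2]
m = -2.5, p(m) = -1.25 (−); new bracket [-3, -2.5]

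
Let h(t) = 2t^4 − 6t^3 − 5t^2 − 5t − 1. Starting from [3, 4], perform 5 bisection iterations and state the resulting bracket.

m = 3.5, h(m) = -36.875 (−); new bracket [3.5, 4]
m = 3.75, h(m) = -10.960938 (−); new bracket [3.75, 4]
m = 3.875, h(m) = 6.371582 (+); new bracket [3.75, 3.875]
m = 3.8125, h(m) = -2.6884 (−); new bracket [3.8125, 3.875]
m = 3.84375, h(m) = 1.7409 (+); new bracket [3.8125, 3.84375]

[3.8125, 3.84375]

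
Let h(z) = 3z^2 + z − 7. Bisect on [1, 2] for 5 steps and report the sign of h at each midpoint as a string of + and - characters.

+-+--

z = 1.5 gives h = 1.25, positive; keep [1, 1.5]
z = 1.25 gives h = -1.0625, negative; keep [1.25, 1.5]
z = 1.375 gives h = 0.046875, positive; keep [1.25, 1.375]
z = 1.3125 gives h = -0.5195, negative; keep [1.3125, 1.375]
z = 1.34375 gives h = -0.2393, negative; keep [1.34375, 1.375]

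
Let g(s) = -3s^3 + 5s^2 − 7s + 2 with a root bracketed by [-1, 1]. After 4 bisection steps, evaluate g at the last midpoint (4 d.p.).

-0.0801

g(0) = 2 > 0, so the root lies in [0, 1]
g(0.5) = -0.625 < 0, so the root lies in [0, 0.5]
g(0.25) = 0.515625 > 0, so the root lies in [0.25, 0.5]
g(0.375) = -0.0801 < 0, so the root lies in [0.25, 0.375]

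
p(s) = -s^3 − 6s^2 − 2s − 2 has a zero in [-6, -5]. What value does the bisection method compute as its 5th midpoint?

-5.71875

midpoint -5.5: p = -6.125 < 0 → [-6, -5.5]
midpoint -5.75: p = 1.234375 > 0 → [-5.75, -5.5]
midpoint -5.625: p = -2.615234 < 0 → [-5.75, -5.625]
midpoint -5.6875: p = -0.7336 < 0 → [-5.75, -5.6875]
midpoint -5.71875: p = 0.2395 > 0 → [-5.71875, -5.6875]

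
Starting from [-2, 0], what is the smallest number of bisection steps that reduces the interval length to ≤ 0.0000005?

22

Width after n steps is 2/2^n. Need 2^n ≥ 2/0.0000005 = 4000000.
2^21 = 2097152 < 4000000 ≤ 2^22 = 4194304, so n = 22.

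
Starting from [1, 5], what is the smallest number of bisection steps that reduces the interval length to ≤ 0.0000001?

Width after n steps is 4/2^n. Need 2^n ≥ 4/0.0000001 = 40000000.
2^25 = 33554432 < 40000000 ≤ 2^26 = 67108864, so n = 26.

26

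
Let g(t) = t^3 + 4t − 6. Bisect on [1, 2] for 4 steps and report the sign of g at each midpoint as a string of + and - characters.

++-+

midpoint 1.5: g = 3.375 > 0 → [1, 1.5]
midpoint 1.25: g = 0.953125 > 0 → [1, 1.25]
midpoint 1.125: g = -0.076172 < 0 → [1.125, 1.25]
midpoint 1.1875: g = 0.4246 > 0 → [1.125, 1.1875]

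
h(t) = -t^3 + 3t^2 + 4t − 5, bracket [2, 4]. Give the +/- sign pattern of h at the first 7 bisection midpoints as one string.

++-++-+

t = 3 gives h = 7, positive; keep [3, 4]
t = 3.5 gives h = 2.875, positive; keep [3.5, 4]
t = 3.75 gives h = -0.546875, negative; keep [3.5, 3.75]
t = 3.625 gives h = 1.2871, positive; keep [3.625, 3.75]
t = 3.6875 gives h = 0.4016, positive; keep [3.6875, 3.75]
t = 3.71875 gives h = -0.0647, negative; keep [3.6875, 3.71875]
t = 3.703125 gives h = 0.1705, positive; keep [3.703125, 3.71875]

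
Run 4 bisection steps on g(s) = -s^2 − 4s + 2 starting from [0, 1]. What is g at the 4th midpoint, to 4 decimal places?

0.0586

g(0.5) = -0.25 < 0, so the root lies in [0, 0.5]
g(0.25) = 0.9375 > 0, so the root lies in [0.25, 0.5]
g(0.375) = 0.359375 > 0, so the root lies in [0.375, 0.5]
g(0.4375) = 0.0586 > 0, so the root lies in [0.4375, 0.5]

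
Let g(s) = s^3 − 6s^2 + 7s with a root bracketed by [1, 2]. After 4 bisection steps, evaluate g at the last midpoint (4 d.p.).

0.1038

m = 1.5, g(m) = 0.375 (+); new bracket [1.5, 2]
m = 1.75, g(m) = -0.765625 (−); new bracket [1.5, 1.75]
m = 1.625, g(m) = -0.177734 (−); new bracket [1.5, 1.625]
m = 1.5625, g(m) = 0.1038 (+); new bracket [1.5625, 1.625]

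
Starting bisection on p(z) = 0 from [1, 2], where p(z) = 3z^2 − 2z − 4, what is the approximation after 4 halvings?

p(1.5) = -0.25 < 0, so the root lies in [1.5, 2]
p(1.75) = 1.6875 > 0, so the root lies in [1.5, 1.75]
p(1.625) = 0.671875 > 0, so the root lies in [1.5, 1.625]
p(1.5625) = 0.1992 > 0, so the root lies in [1.5, 1.5625]

1.5625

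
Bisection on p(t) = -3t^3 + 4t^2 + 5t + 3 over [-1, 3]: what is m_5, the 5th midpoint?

t = 1 gives p = 9, positive; keep [1, 3]
t = 2 gives p = 5, positive; keep [2, 3]
t = 2.5 gives p = -6.375, negative; keep [2, 2.5]
t = 2.25 gives p = 0.3281, positive; keep [2.25, 2.5]
t = 2.375 gives p = -2.752, negative; keep [2.25, 2.375]

2.375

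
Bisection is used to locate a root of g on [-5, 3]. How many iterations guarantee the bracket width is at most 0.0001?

Width after n steps is 8/2^n. Need 2^n ≥ 8/0.0001 = 80000.
2^16 = 65536 < 80000 ≤ 2^17 = 131072, so n = 17.

17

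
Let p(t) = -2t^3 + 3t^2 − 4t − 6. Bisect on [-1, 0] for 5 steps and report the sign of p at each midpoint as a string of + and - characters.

--++-

m = -0.5, p(m) = -3 (−); new bracket [-1, -0.5]
m = -0.75, p(m) = -0.46875 (−); new bracket [-1, -0.75]
m = -0.875, p(m) = 1.136719 (+); new bracket [-0.875, -0.75]
m = -0.8125, p(m) = 0.3032 (+); new bracket [-0.8125, -0.75]
m = -0.78125, p(m) = -0.0903 (−); new bracket [-0.8125, -0.78125]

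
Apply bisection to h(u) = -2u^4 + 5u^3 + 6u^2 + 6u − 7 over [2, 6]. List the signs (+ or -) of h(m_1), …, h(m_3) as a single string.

u = 4 gives h = -79, negative; keep [2, 4]
u = 3 gives h = 38, positive; keep [3, 4]
u = 3.5 gives h = 1.75, positive; keep [3.5, 4]

-++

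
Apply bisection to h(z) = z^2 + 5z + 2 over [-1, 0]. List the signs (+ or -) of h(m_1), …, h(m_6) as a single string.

-+++--

h(-0.5) = -0.25 < 0, so the root lies in [-0.5, 0]
h(-0.25) = 0.8125 > 0, so the root lies in [-0.5, -0.25]
h(-0.375) = 0.265625 > 0, so the root lies in [-0.5, -0.375]
h(-0.4375) = 0.0039 > 0, so the root lies in [-0.5, -0.4375]
h(-0.46875) = -0.124 < 0, so the root lies in [-0.46875, -0.4375]
h(-0.453125) = -0.0603 < 0, so the root lies in [-0.453125, -0.4375]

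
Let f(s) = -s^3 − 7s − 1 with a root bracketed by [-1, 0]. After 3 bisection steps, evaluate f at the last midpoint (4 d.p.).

-0.1230

midpoint -0.5: f = 2.625 > 0 → [-0.5, 0]
midpoint -0.25: f = 0.765625 > 0 → [-0.25, 0]
midpoint -0.125: f = -0.123047 < 0 → [-0.25, -0.125]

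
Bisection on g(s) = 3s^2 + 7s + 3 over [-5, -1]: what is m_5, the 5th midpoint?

g(-3) = 9 > 0, so the root lies in [-3, -1]
g(-2) = 1 > 0, so the root lies in [-2, -1]
g(-1.5) = -0.75 < 0, so the root lies in [-2, -1.5]
g(-1.75) = -0.0625 < 0, so the root lies in [-2, -1.75]
g(-1.875) = 0.4219 > 0, so the root lies in [-1.875, -1.75]

-1.875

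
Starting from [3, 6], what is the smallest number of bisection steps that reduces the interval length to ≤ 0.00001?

Width after n steps is 3/2^n. Need 2^n ≥ 3/0.00001 = 300000.
2^18 = 262144 < 300000 ≤ 2^19 = 524288, so n = 19.

19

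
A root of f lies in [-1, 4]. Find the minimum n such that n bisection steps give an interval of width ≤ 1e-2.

9

Width after n steps is 5/2^n. Need 2^n ≥ 5/1e-2 = 500.
2^8 = 256 < 500 ≤ 2^9 = 512, so n = 9.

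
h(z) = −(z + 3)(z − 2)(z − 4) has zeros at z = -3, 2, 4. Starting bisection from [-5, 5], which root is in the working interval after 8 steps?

-3

z = 0 gives h = -24, negative; keep [-5, 0]
z = -2.5 gives h = -14.625, negative; keep [-5, -2.5]
z = -3.75 gives h = 33.421875, positive; keep [-3.75, -2.5]
z = -3.125 gives h = 4.5645, positive; keep [-3.125, -2.5]
z = -2.8125 gives h = -6.1472, negative; keep [-3.125, -2.8125]
z = -2.96875 gives h = -1.0821, negative; keep [-3.125, -2.96875]
z = -3.046875 gives h = 1.6671, positive; keep [-3.046875, -2.96875]
z = -3.0078125 gives h = 0.2742, positive; keep [-3.0078125, -2.96875]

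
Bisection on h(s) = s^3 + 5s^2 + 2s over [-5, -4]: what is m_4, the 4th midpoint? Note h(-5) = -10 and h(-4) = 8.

s = -4.5 gives h = 1.125, positive; keep [-5, -4.5]
s = -4.75 gives h = -3.859375, negative; keep [-4.75, -4.5]
s = -4.625 gives h = -1.228516, negative; keep [-4.625, -4.5]
s = -4.5625 gives h = -0.0178, negative; keep [-4.5625, -4.5]

-4.5625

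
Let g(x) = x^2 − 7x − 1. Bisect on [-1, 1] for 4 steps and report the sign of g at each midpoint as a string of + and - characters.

x = 0 gives g = -1, negative; keep [-1, 0]
x = -0.5 gives g = 2.75, positive; keep [-0.5, 0]
x = -0.25 gives g = 0.8125, positive; keep [-0.25, 0]
x = -0.125 gives g = -0.1094, negative; keep [-0.25, -0.125]

-++-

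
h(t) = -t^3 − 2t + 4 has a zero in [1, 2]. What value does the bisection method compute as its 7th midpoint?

midpoint 1.5: h = -2.375 < 0 → [1, 1.5]
midpoint 1.25: h = -0.453125 < 0 → [1, 1.25]
midpoint 1.125: h = 0.326172 > 0 → [1.125, 1.25]
midpoint 1.1875: h = -0.0496 < 0 → [1.125, 1.1875]
midpoint 1.15625: h = 0.1417 > 0 → [1.15625, 1.1875]
midpoint 1.171875: h = 0.0469 > 0 → [1.171875, 1.1875]
midpoint 1.1796875: h = -0.0011 < 0 → [1.171875, 1.1796875]

1.1796875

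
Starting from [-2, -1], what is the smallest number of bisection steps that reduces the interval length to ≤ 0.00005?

Width after n steps is 1/2^n. Need 2^n ≥ 1/0.00005 = 20000.
2^14 = 16384 < 20000 ≤ 2^15 = 32768, so n = 15.

15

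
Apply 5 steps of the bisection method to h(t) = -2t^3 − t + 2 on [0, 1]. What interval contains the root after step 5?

[0.8125, 0.84375]

midpoint 0.5: h = 1.25 > 0 → [0.5, 1]
midpoint 0.75: h = 0.40625 > 0 → [0.75, 1]
midpoint 0.875: h = -0.214844 < 0 → [0.75, 0.875]
midpoint 0.8125: h = 0.1147 > 0 → [0.8125, 0.875]
midpoint 0.84375: h = -0.0451 < 0 → [0.8125, 0.84375]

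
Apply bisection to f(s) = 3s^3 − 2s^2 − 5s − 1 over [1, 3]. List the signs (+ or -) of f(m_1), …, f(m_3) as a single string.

+-+

s = 2 gives f = 5, positive; keep [1, 2]
s = 1.5 gives f = -2.875, negative; keep [1.5, 2]
s = 1.75 gives f = 0.203125, positive; keep [1.5, 1.75]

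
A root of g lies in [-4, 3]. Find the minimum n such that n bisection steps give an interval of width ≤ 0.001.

Width after n steps is 7/2^n. Need 2^n ≥ 7/0.001 = 7000.
2^12 = 4096 < 7000 ≤ 2^13 = 8192, so n = 13.

13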